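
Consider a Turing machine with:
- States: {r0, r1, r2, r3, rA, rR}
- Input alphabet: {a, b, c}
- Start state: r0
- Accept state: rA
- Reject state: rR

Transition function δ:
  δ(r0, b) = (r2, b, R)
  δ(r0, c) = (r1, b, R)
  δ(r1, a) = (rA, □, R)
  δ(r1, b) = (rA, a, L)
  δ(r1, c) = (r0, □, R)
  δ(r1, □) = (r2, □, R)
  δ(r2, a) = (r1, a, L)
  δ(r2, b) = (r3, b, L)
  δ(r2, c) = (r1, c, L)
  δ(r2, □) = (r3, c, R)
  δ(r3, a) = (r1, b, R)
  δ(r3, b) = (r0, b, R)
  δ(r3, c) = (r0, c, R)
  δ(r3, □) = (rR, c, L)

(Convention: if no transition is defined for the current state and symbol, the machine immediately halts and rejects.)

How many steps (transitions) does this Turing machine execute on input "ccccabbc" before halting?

Execution trace:
Initial: [r0]ccccabbc
Step 1: δ(r0, c) = (r1, b, R) → b[r1]cccabbc
Step 2: δ(r1, c) = (r0, □, R) → b□[r0]ccabbc
Step 3: δ(r0, c) = (r1, b, R) → b□b[r1]cabbc
Step 4: δ(r1, c) = (r0, □, R) → b□b□[r0]abbc

No transition is defined for δ(r0, a). By convention the machine halts and rejects.

The machine executed 4 steps before halting.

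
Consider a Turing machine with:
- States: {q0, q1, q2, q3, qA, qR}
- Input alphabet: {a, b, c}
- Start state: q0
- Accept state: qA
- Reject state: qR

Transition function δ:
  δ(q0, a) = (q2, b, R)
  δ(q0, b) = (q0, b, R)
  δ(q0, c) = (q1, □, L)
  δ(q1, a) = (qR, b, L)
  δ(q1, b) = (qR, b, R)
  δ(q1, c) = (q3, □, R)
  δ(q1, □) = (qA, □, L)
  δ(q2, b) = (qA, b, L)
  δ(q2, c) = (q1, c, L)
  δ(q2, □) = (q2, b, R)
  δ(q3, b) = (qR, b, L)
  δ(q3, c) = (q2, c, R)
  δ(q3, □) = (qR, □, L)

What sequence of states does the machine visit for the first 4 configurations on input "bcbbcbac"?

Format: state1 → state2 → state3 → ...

Execution trace:
Initial: [q0]bcbbcbac
Step 1: δ(q0, b) = (q0, b, R) → b[q0]cbbcbac
Step 2: δ(q0, c) = (q1, □, L) → [q1]b□bbcbac
Step 3: δ(q1, b) = (qR, b, R) → b[qR]□bbcbac

The machine reaches the reject state qR and halts.

State sequence: q0 → q0 → q1 → qR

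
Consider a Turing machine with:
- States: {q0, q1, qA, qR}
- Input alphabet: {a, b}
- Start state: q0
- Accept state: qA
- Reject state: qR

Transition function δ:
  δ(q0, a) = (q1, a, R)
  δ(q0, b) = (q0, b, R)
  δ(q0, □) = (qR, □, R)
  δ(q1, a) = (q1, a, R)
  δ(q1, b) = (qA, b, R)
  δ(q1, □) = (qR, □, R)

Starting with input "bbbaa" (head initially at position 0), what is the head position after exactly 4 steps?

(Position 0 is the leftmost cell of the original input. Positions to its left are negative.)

Execution trace (head position shown):
Step 0: [q0]bbbaa  (head at position 0)
Step 1: move right → b[q0]bbaa  (head at position 1)
Step 2: move right → bb[q0]baa  (head at position 2)
Step 3: move right → bbb[q0]aa  (head at position 3)
Step 4: move right → bbba[q1]a  (head at position 4)

After 4 steps, the head is at position 4.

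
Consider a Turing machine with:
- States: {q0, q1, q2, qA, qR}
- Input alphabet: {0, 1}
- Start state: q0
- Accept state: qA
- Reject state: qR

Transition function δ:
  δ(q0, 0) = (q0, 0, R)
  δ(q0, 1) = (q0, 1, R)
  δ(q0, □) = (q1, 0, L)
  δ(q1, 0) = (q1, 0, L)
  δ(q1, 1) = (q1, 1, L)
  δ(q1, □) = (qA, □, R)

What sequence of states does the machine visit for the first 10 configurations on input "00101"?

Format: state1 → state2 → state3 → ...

Execution trace:
Initial: [q0]00101
Step 1: δ(q0, 0) = (q0, 0, R) → 0[q0]0101
Step 2: δ(q0, 0) = (q0, 0, R) → 00[q0]101
Step 3: δ(q0, 1) = (q0, 1, R) → 001[q0]01
Step 4: δ(q0, 0) = (q0, 0, R) → 0010[q0]1
Step 5: δ(q0, 1) = (q0, 1, R) → 00101[q0]□
Step 6: δ(q0, □) = (q1, 0, L) → 0010[q1]10
Step 7: δ(q1, 1) = (q1, 1, L) → 001[q1]010
Step 8: δ(q1, 0) = (q1, 0, L) → 00[q1]1010
Step 9: δ(q1, 1) = (q1, 1, L) → 0[q1]01010

State sequence: q0 → q0 → q0 → q0 → q0 → q0 → q1 → q1 → q1 → q1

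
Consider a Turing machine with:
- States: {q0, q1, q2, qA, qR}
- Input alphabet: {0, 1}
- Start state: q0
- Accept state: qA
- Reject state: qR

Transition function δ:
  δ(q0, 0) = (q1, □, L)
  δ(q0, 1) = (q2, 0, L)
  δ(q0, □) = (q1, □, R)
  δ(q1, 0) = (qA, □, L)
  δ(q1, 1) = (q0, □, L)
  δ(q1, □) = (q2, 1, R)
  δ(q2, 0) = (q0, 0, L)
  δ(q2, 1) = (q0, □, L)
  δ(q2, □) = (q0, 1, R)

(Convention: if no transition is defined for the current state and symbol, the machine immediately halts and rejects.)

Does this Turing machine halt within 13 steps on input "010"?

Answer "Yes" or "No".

Execution trace:
Initial: [q0]010
Step 1: δ(q0, 0) = (q1, □, L) → [q1]□□10
Step 2: δ(q1, □) = (q2, 1, R) → 1[q2]□10
Step 3: δ(q2, □) = (q0, 1, R) → 11[q0]10
Step 4: δ(q0, 1) = (q2, 0, L) → 1[q2]100
Step 5: δ(q2, 1) = (q0, □, L) → [q0]1□00
Step 6: δ(q0, 1) = (q2, 0, L) → [q2]□0□00
Step 7: δ(q2, □) = (q0, 1, R) → 1[q0]0□00
Step 8: δ(q0, 0) = (q1, □, L) → [q1]1□□00
Step 9: δ(q1, 1) = (q0, □, L) → [q0]□□□□00
Step 10: δ(q0, □) = (q1, □, R) → □[q1]□□□00
Step 11: δ(q1, □) = (q2, 1, R) → □1[q2]□□00
Step 12: δ(q2, □) = (q0, 1, R) → □11[q0]□00
Step 13: δ(q0, □) = (q1, □, R) → □11□[q1]00

The machine has not reached a halting state after 13 steps.
The machine did not halt within the 13-step bound.

Answer: No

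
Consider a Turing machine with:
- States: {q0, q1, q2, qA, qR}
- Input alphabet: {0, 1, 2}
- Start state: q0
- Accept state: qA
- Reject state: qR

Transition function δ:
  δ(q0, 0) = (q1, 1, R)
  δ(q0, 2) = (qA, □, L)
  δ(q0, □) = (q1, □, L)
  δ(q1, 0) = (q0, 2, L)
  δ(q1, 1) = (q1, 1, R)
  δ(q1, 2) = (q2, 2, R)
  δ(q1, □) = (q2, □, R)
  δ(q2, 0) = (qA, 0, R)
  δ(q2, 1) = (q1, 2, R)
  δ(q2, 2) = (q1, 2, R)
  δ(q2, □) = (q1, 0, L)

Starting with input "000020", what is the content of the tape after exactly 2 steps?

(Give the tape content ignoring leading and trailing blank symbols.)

Execution trace:
Initial: [q0]000020
Step 1: δ(q0, 0) = (q1, 1, R) → 1[q1]00020
Step 2: δ(q1, 0) = (q0, 2, L) → [q0]120020

No transition is defined for δ(q0, 1). By convention the machine halts and rejects.

After 2 steps, the tape (ignoring leading/trailing blanks) is: 120020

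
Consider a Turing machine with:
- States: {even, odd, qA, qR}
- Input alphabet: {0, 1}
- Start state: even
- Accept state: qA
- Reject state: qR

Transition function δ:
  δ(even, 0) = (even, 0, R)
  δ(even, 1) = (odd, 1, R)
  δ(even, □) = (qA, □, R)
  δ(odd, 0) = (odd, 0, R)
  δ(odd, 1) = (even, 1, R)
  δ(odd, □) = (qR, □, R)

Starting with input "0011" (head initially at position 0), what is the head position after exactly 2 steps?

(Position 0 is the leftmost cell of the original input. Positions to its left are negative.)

Execution trace (head position shown):
Step 0: [even]0011  (head at position 0)
Step 1: move right → 0[even]011  (head at position 1)
Step 2: move right → 00[even]11  (head at position 2)

After 2 steps, the head is at position 2.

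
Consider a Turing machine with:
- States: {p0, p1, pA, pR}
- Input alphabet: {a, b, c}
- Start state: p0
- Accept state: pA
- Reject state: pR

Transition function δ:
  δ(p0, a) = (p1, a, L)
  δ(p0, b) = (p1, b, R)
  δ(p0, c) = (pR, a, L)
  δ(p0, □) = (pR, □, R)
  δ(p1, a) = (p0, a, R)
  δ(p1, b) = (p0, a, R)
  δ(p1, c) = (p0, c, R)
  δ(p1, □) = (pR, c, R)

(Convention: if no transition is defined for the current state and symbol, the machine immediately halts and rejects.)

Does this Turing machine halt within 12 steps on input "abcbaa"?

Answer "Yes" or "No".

Execution trace:
Initial: [p0]abcbaa
Step 1: δ(p0, a) = (p1, a, L) → [p1]□abcbaa
Step 2: δ(p1, □) = (pR, c, R) → c[pR]abcbaa

The machine reaches the reject state pR and halts.
The machine halted after 2 steps (within the 12-step bound).

Answer: Yes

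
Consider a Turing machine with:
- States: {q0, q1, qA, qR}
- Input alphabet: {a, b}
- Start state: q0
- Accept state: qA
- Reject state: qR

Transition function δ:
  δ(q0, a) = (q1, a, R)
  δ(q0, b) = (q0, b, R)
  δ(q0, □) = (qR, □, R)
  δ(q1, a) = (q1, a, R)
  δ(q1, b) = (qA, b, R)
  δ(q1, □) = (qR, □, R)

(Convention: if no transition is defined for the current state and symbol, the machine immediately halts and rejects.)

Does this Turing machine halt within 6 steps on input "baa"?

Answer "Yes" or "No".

Execution trace:
Initial: [q0]baa
Step 1: δ(q0, b) = (q0, b, R) → b[q0]aa
Step 2: δ(q0, a) = (q1, a, R) → ba[q1]a
Step 3: δ(q1, a) = (q1, a, R) → baa[q1]□
Step 4: δ(q1, □) = (qR, □, R) → baa□[qR]□

The machine reaches the reject state qR and halts.
The machine halted after 4 steps (within the 6-step bound).

Answer: Yes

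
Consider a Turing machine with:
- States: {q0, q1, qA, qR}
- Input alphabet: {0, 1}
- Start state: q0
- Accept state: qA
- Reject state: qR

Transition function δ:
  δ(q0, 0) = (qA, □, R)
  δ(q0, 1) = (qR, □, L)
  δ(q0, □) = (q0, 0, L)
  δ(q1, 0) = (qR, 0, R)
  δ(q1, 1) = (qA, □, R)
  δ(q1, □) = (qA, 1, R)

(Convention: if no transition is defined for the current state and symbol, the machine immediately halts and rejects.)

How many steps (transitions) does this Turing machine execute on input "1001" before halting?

Execution trace:
Initial: [q0]1001
Step 1: δ(q0, 1) = (qR, □, L) → [qR]□□001

The machine reaches the reject state qR and halts.

The machine executed 1 step before halting.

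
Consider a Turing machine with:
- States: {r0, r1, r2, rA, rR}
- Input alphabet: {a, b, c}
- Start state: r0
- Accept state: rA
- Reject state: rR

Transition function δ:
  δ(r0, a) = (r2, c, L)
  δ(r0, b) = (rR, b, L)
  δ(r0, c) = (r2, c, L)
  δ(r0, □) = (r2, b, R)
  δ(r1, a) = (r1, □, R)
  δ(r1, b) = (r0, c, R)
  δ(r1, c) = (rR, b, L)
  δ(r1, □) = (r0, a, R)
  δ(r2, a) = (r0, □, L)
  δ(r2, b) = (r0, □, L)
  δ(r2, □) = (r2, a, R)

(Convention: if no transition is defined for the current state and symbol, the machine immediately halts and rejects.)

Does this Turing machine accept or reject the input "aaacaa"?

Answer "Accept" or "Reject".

Execution trace:
Initial: [r0]aaacaa
Step 1: δ(r0, a) = (r2, c, L) → [r2]□caacaa
Step 2: δ(r2, □) = (r2, a, R) → a[r2]caacaa

No transition is defined for δ(r2, c). By convention the machine halts and rejects.

Answer: Reject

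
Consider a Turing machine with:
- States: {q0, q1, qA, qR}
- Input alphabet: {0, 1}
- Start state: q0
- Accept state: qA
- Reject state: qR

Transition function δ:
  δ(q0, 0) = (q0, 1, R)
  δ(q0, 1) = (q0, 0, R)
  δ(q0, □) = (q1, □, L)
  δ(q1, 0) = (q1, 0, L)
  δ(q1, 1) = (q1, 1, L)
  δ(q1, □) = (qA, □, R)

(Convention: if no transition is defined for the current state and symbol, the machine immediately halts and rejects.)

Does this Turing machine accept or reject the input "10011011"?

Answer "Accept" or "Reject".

Execution trace:
Initial: [q0]10011011
Step 1: δ(q0, 1) = (q0, 0, R) → 0[q0]0011011
Step 2: δ(q0, 0) = (q0, 1, R) → 01[q0]011011
Step 3: δ(q0, 0) = (q0, 1, R) → 011[q0]11011
Step 4: δ(q0, 1) = (q0, 0, R) → 0110[q0]1011
Step 5: δ(q0, 1) = (q0, 0, R) → 01100[q0]011
Step 6: δ(q0, 0) = (q0, 1, R) → 011001[q0]11
Step 7: δ(q0, 1) = (q0, 0, R) → 0110010[q0]1
Step 8: δ(q0, 1) = (q0, 0, R) → 01100100[q0]□
Step 9: δ(q0, □) = (q1, □, L) → 0110010[q1]0□
Step 10: δ(q1, 0) = (q1, 0, L) → 011001[q1]00□
Step 11: δ(q1, 0) = (q1, 0, L) → 01100[q1]100□
Step 12: δ(q1, 1) = (q1, 1, L) → 0110[q1]0100□
Step 13: δ(q1, 0) = (q1, 0, L) → 011[q1]00100□
Step 14: δ(q1, 0) = (q1, 0, L) → 01[q1]100100□
Step 15: δ(q1, 1) = (q1, 1, L) → 0[q1]1100100□
Step 16: δ(q1, 1) = (q1, 1, L) → [q1]01100100□
Step 17: δ(q1, 0) = (q1, 0, L) → [q1]□01100100□
Step 18: δ(q1, □) = (qA, □, R) → □[qA]01100100□

The machine reaches the accept state qA and halts.

Answer: Accept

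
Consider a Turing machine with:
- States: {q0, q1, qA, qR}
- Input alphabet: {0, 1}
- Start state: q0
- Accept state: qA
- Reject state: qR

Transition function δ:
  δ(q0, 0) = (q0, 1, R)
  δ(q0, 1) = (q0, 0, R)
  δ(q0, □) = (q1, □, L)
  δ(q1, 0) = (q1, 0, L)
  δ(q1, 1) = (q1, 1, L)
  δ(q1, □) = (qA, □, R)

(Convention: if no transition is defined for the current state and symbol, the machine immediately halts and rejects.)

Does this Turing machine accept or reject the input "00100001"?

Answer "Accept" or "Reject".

Execution trace:
Initial: [q0]00100001
Step 1: δ(q0, 0) = (q0, 1, R) → 1[q0]0100001
Step 2: δ(q0, 0) = (q0, 1, R) → 11[q0]100001
Step 3: δ(q0, 1) = (q0, 0, R) → 110[q0]00001
Step 4: δ(q0, 0) = (q0, 1, R) → 1101[q0]0001
Step 5: δ(q0, 0) = (q0, 1, R) → 11011[q0]001
Step 6: δ(q0, 0) = (q0, 1, R) → 110111[q0]01
Step 7: δ(q0, 0) = (q0, 1, R) → 1101111[q0]1
Step 8: δ(q0, 1) = (q0, 0, R) → 11011110[q0]□
Step 9: δ(q0, □) = (q1, □, L) → 1101111[q1]0□
Step 10: δ(q1, 0) = (q1, 0, L) → 110111[q1]10□
Step 11: δ(q1, 1) = (q1, 1, L) → 11011[q1]110□
Step 12: δ(q1, 1) = (q1, 1, L) → 1101[q1]1110□
Step 13: δ(q1, 1) = (q1, 1, L) → 110[q1]11110□
Step 14: δ(q1, 1) = (q1, 1, L) → 11[q1]011110□
Step 15: δ(q1, 0) = (q1, 0, L) → 1[q1]1011110□
Step 16: δ(q1, 1) = (q1, 1, L) → [q1]11011110□
Step 17: δ(q1, 1) = (q1, 1, L) → [q1]□11011110□
Step 18: δ(q1, □) = (qA, □, R) → □[qA]11011110□

The machine reaches the accept state qA and halts.

Answer: Accept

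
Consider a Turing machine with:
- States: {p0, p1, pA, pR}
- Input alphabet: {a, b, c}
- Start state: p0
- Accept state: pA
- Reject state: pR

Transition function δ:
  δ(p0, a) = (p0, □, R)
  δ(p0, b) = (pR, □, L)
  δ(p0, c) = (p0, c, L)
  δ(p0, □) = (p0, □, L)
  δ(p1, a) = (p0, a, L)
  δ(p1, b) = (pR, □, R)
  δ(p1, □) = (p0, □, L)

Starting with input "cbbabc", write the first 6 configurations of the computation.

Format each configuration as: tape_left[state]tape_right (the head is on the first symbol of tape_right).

Transitions applied:
Step 1: δ(p0, c) = (p0, c, L)
Step 2: δ(p0, □) = (p0, □, L)
Step 3: δ(p0, □) = (p0, □, L)
Step 4: δ(p0, □) = (p0, □, L)
Step 5: δ(p0, □) = (p0, □, L)

The first 6 configurations are:
[p0]cbbabc ⊢ [p0]□cbbabc ⊢ [p0]□□cbbabc ⊢ [p0]□□□cbbabc ⊢ [p0]□□□□cbbabc ⊢ [p0]□□□□□cbbabc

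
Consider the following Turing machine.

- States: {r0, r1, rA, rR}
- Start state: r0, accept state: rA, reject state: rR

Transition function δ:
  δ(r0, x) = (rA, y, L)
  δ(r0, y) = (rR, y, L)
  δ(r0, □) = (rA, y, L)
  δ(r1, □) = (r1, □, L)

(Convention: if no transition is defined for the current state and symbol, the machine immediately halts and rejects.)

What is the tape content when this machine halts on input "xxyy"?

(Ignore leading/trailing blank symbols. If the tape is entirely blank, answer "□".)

Execution trace:
Initial: [r0]xxyy
Step 1: δ(r0, x) = (rA, y, L) → [rA]□yxyy

The machine reaches the accept state rA and halts.

Final tape (ignoring leading/trailing blanks): yxyy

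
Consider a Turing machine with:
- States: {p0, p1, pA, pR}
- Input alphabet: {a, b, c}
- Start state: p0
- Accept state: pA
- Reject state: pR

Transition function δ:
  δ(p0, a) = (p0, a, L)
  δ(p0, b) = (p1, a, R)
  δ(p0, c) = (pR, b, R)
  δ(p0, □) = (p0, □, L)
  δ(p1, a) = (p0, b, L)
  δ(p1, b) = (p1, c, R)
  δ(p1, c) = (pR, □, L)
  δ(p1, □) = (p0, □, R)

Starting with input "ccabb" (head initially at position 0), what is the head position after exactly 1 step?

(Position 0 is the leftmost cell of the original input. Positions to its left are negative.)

Execution trace (head position shown):
Step 0: [p0]ccabb  (head at position 0)
Step 1: move right → b[pR]cabb  (head at position 1)

After 1 step, the head is at position 1.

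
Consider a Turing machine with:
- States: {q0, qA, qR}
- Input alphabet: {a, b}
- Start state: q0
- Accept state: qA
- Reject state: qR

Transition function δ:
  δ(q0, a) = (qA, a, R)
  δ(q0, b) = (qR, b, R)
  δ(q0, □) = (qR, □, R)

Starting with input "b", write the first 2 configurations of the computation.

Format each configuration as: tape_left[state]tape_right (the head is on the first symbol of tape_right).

Transitions applied:
Step 1: δ(q0, b) = (qR, b, R)

The first 2 configurations are:
[q0]b ⊢ b[qR]□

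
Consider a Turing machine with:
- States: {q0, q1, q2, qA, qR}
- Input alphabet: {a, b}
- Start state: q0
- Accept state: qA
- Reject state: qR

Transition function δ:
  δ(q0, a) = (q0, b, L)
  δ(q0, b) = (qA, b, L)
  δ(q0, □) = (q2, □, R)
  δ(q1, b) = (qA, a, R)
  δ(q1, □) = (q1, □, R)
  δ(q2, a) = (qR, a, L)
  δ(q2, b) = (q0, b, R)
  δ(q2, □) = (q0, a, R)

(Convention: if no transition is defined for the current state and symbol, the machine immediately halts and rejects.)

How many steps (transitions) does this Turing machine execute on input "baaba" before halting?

Execution trace:
Initial: [q0]baaba
Step 1: δ(q0, b) = (qA, b, L) → [qA]□baaba

The machine reaches the accept state qA and halts.

The machine executed 1 step before halting.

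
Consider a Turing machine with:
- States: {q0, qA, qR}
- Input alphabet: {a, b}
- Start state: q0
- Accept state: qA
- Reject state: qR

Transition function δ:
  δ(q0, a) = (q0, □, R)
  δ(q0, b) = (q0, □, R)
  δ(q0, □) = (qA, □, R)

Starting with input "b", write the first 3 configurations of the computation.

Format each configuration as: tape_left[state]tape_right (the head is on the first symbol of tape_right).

Transitions applied:
Step 1: δ(q0, b) = (q0, □, R)
Step 2: δ(q0, □) = (qA, □, R)

The first 3 configurations are:
[q0]b ⊢ □[q0]□ ⊢ □□[qA]□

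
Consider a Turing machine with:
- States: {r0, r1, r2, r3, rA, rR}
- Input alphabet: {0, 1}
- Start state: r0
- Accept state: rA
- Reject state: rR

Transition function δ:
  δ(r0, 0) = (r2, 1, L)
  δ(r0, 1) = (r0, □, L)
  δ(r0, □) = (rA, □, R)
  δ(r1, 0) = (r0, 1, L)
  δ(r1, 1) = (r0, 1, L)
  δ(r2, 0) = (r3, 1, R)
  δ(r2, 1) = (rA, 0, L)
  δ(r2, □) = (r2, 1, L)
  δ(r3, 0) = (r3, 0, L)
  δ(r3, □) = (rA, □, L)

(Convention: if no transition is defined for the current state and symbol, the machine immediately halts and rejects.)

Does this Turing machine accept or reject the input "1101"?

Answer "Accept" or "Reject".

Execution trace:
Initial: [r0]1101
Step 1: δ(r0, 1) = (r0, □, L) → [r0]□□101
Step 2: δ(r0, □) = (rA, □, R) → □[rA]□101

The machine reaches the accept state rA and halts.

Answer: Accept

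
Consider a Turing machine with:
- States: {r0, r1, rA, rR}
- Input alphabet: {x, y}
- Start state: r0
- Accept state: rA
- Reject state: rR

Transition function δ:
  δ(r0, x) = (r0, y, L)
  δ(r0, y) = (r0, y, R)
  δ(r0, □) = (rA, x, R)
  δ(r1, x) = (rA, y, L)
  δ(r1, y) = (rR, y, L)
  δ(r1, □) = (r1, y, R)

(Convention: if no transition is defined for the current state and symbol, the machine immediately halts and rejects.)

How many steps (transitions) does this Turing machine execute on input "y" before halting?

Execution trace:
Initial: [r0]y
Step 1: δ(r0, y) = (r0, y, R) → y[r0]□
Step 2: δ(r0, □) = (rA, x, R) → yx[rA]□

The machine reaches the accept state rA and halts.

The machine executed 2 steps before halting.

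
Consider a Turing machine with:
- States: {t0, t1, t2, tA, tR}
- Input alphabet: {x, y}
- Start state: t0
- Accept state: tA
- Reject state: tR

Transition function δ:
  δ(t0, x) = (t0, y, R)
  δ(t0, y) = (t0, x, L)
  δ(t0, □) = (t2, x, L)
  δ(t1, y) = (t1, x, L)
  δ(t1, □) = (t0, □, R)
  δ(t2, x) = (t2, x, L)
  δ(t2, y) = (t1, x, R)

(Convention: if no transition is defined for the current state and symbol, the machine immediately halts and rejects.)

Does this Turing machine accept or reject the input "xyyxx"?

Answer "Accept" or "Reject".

Execution trace:
Initial: [t0]xyyxx
Step 1: δ(t0, x) = (t0, y, R) → y[t0]yyxx
Step 2: δ(t0, y) = (t0, x, L) → [t0]yxyxx
Step 3: δ(t0, y) = (t0, x, L) → [t0]□xxyxx
Step 4: δ(t0, □) = (t2, x, L) → [t2]□xxxyxx

No transition is defined for δ(t2, □). By convention the machine halts and rejects.

Answer: Reject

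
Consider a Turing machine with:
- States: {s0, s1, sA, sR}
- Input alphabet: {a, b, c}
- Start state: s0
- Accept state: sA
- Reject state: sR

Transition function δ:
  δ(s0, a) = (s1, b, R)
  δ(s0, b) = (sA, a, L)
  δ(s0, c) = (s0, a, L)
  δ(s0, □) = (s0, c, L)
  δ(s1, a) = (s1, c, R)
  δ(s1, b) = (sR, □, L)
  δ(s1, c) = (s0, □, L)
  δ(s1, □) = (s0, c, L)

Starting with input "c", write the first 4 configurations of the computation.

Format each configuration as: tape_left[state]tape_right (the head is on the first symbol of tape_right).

Transitions applied:
Step 1: δ(s0, c) = (s0, a, L)
Step 2: δ(s0, □) = (s0, c, L)
Step 3: δ(s0, □) = (s0, c, L)

The first 4 configurations are:
[s0]c ⊢ [s0]□a ⊢ [s0]□ca ⊢ [s0]□cca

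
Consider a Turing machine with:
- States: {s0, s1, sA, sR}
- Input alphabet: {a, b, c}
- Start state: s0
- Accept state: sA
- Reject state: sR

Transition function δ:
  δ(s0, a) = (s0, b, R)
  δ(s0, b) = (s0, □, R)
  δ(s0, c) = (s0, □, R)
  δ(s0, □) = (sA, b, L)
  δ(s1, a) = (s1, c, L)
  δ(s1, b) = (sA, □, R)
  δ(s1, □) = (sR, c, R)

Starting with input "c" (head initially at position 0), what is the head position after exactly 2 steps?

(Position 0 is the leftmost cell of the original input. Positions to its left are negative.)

Execution trace (head position shown):
Step 0: [s0]c  (head at position 0)
Step 1: move right → □[s0]□  (head at position 1)
Step 2: move left → [sA]□b  (head at position 0)

After 2 steps, the head is at position 0.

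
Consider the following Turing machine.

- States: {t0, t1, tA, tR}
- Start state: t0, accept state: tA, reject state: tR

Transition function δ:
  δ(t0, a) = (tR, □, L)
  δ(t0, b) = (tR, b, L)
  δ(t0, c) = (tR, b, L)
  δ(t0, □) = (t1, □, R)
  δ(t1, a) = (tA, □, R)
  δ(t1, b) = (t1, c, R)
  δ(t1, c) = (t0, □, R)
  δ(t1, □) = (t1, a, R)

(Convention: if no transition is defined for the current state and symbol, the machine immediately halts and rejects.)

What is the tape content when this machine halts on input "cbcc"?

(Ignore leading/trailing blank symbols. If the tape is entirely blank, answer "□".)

Execution trace:
Initial: [t0]cbcc
Step 1: δ(t0, c) = (tR, b, L) → [tR]□bbcc

The machine reaches the reject state tR and halts.

Final tape (ignoring leading/trailing blanks): bbcc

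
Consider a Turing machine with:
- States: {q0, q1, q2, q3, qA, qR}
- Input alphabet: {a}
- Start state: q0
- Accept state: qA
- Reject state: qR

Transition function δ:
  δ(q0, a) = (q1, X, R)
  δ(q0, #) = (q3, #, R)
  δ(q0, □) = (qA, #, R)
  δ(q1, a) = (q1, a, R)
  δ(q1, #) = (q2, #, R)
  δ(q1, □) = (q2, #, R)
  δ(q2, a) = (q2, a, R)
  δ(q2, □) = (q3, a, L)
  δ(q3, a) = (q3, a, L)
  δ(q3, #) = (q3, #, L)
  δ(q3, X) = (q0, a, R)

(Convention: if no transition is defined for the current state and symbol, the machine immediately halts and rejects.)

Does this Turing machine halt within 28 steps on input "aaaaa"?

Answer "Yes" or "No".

Execution trace:
Initial: [q0]aaaaa
Step 1: δ(q0, a) = (q1, X, R) → X[q1]aaaa
Step 2: δ(q1, a) = (q1, a, R) → Xa[q1]aaa
Step 3: δ(q1, a) = (q1, a, R) → Xaa[q1]aa
Step 4: δ(q1, a) = (q1, a, R) → Xaaa[q1]a
Step 5: δ(q1, a) = (q1, a, R) → Xaaaa[q1]□
Step 6: δ(q1, □) = (q2, #, R) → Xaaaa#[q2]□
Step 7: δ(q2, □) = (q3, a, L) → Xaaaa[q3]#a
Step 8: δ(q3, #) = (q3, #, L) → Xaaa[q3]a#a
Step 9: δ(q3, a) = (q3, a, L) → Xaa[q3]aa#a
Step 10: δ(q3, a) = (q3, a, L) → Xa[q3]aaa#a
Step 11: δ(q3, a) = (q3, a, L) → X[q3]aaaa#a
Step 12: δ(q3, a) = (q3, a, L) → [q3]Xaaaa#a
Step 13: δ(q3, X) = (q0, a, R) → a[q0]aaaa#a
Step 14: δ(q0, a) = (q1, X, R) → aX[q1]aaa#a
Step 15: δ(q1, a) = (q1, a, R) → aXa[q1]aa#a
Step 16: δ(q1, a) = (q1, a, R) → aXaa[q1]a#a
Step 17: δ(q1, a) = (q1, a, R) → aXaaa[q1]#a
Step 18: δ(q1, #) = (q2, #, R) → aXaaa#[q2]a
Step 19: δ(q2, a) = (q2, a, R) → aXaaa#a[q2]□
Step 20: δ(q2, □) = (q3, a, L) → aXaaa#[q3]aa
Step 21: δ(q3, a) = (q3, a, L) → aXaaa[q3]#aa
Step 22: δ(q3, #) = (q3, #, L) → aXaa[q3]a#aa
Step 23: δ(q3, a) = (q3, a, L) → aXa[q3]aa#aa
Step 24: δ(q3, a) = (q3, a, L) → aX[q3]aaa#aa
Step 25: δ(q3, a) = (q3, a, L) → a[q3]Xaaa#aa
Step 26: δ(q3, X) = (q0, a, R) → aa[q0]aaa#aa
Step 27: δ(q0, a) = (q1, X, R) → aaX[q1]aa#aa
Step 28: δ(q1, a) = (q1, a, R) → aaXa[q1]a#aa

The machine has not reached a halting state after 28 steps.
The machine did not halt within the 28-step bound.

Answer: No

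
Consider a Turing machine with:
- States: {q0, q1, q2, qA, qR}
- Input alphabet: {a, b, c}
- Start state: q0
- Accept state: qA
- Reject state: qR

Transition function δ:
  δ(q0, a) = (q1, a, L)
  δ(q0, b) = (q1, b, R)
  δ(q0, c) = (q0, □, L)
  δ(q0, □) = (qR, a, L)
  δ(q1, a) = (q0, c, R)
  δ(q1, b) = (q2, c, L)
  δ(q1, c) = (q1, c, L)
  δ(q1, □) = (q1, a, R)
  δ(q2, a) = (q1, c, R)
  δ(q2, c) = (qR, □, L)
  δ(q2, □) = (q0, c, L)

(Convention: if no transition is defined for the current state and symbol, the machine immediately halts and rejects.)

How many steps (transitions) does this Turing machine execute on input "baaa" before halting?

Execution trace:
Initial: [q0]baaa
Step 1: δ(q0, b) = (q1, b, R) → b[q1]aaa
Step 2: δ(q1, a) = (q0, c, R) → bc[q0]aa
Step 3: δ(q0, a) = (q1, a, L) → b[q1]caa
Step 4: δ(q1, c) = (q1, c, L) → [q1]bcaa
Step 5: δ(q1, b) = (q2, c, L) → [q2]□ccaa
Step 6: δ(q2, □) = (q0, c, L) → [q0]□cccaa
Step 7: δ(q0, □) = (qR, a, L) → [qR]□acccaa

The machine reaches the reject state qR and halts.

The machine executed 7 steps before halting.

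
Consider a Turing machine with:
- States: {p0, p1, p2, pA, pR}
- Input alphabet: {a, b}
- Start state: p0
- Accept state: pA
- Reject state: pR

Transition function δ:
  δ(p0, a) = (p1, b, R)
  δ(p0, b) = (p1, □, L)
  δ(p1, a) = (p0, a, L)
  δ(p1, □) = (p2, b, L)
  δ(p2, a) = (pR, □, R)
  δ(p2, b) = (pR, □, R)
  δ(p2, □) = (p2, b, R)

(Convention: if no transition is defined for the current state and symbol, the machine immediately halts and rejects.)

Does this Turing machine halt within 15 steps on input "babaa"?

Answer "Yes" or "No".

Execution trace:
Initial: [p0]babaa
Step 1: δ(p0, b) = (p1, □, L) → [p1]□□abaa
Step 2: δ(p1, □) = (p2, b, L) → [p2]□b□abaa
Step 3: δ(p2, □) = (p2, b, R) → b[p2]b□abaa
Step 4: δ(p2, b) = (pR, □, R) → b□[pR]□abaa

The machine reaches the reject state pR and halts.
The machine halted after 4 steps (within the 15-step bound).

Answer: Yes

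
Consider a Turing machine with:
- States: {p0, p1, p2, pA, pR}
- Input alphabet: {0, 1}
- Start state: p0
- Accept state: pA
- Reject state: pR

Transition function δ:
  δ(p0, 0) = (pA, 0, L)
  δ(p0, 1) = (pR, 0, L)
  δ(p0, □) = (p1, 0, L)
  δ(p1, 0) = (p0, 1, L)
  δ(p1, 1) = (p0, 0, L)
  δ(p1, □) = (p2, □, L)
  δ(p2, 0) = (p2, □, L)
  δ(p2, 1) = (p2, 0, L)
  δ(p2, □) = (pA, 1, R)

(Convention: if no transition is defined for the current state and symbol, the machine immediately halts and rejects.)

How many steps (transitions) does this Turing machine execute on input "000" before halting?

Execution trace:
Initial: [p0]000
Step 1: δ(p0, 0) = (pA, 0, L) → [pA]□000

The machine reaches the accept state pA and halts.

The machine executed 1 step before halting.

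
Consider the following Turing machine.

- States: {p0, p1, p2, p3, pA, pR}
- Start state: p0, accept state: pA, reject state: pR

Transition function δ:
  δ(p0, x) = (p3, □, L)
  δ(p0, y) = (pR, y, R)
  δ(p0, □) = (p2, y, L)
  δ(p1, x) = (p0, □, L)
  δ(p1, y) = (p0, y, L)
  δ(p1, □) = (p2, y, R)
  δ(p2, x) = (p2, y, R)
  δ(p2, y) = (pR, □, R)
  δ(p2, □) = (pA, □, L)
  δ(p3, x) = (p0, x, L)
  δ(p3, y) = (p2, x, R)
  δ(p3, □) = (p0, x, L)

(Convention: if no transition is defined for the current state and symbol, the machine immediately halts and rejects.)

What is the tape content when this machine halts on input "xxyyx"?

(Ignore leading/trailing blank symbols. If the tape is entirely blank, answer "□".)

Execution trace:
Initial: [p0]xxyyx
Step 1: δ(p0, x) = (p3, □, L) → [p3]□□xyyx
Step 2: δ(p3, □) = (p0, x, L) → [p0]□x□xyyx
Step 3: δ(p0, □) = (p2, y, L) → [p2]□yx□xyyx
Step 4: δ(p2, □) = (pA, □, L) → [pA]□□yx□xyyx

The machine reaches the accept state pA and halts.

Final tape (ignoring leading/trailing blanks): yx□xyyx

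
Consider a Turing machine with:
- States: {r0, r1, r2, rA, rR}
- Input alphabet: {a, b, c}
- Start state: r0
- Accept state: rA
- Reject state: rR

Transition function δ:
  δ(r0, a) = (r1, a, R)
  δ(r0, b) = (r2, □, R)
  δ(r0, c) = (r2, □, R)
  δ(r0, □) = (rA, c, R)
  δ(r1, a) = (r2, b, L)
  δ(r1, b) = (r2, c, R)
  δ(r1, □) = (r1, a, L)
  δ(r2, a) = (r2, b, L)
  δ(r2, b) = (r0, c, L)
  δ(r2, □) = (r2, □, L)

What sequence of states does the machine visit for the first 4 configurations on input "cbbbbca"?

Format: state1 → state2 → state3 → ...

Execution trace:
Initial: [r0]cbbbbca
Step 1: δ(r0, c) = (r2, □, R) → □[r2]bbbbca
Step 2: δ(r2, b) = (r0, c, L) → [r0]□cbbbca
Step 3: δ(r0, □) = (rA, c, R) → c[rA]cbbbca

The machine reaches the accept state rA and halts.

State sequence: r0 → r2 → r0 → rA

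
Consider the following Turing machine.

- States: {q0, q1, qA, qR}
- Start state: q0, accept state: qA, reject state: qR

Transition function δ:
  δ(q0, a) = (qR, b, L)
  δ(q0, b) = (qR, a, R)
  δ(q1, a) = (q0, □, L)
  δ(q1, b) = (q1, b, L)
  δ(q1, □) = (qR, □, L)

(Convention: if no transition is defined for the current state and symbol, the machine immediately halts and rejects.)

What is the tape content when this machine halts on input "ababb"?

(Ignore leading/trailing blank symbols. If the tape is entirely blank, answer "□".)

Execution trace:
Initial: [q0]ababb
Step 1: δ(q0, a) = (qR, b, L) → [qR]□bbabb

The machine reaches the reject state qR and halts.

Final tape (ignoring leading/trailing blanks): bbabb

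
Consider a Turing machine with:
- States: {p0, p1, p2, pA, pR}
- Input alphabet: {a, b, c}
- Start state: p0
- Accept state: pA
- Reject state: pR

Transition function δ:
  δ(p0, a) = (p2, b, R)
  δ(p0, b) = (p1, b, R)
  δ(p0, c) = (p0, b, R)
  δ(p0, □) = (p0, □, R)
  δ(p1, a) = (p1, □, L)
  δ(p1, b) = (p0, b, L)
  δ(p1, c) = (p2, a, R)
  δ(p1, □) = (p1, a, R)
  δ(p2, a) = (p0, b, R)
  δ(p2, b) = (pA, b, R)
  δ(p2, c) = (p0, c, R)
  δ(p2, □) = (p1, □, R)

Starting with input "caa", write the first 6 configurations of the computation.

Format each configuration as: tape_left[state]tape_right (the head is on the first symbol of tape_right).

Transitions applied:
Step 1: δ(p0, c) = (p0, b, R)
Step 2: δ(p0, a) = (p2, b, R)
Step 3: δ(p2, a) = (p0, b, R)
Step 4: δ(p0, □) = (p0, □, R)
Step 5: δ(p0, □) = (p0, □, R)

The first 6 configurations are:
[p0]caa ⊢ b[p0]aa ⊢ bb[p2]a ⊢ bbb[p0]□ ⊢ bbb□[p0]□ ⊢ bbb□□[p0]□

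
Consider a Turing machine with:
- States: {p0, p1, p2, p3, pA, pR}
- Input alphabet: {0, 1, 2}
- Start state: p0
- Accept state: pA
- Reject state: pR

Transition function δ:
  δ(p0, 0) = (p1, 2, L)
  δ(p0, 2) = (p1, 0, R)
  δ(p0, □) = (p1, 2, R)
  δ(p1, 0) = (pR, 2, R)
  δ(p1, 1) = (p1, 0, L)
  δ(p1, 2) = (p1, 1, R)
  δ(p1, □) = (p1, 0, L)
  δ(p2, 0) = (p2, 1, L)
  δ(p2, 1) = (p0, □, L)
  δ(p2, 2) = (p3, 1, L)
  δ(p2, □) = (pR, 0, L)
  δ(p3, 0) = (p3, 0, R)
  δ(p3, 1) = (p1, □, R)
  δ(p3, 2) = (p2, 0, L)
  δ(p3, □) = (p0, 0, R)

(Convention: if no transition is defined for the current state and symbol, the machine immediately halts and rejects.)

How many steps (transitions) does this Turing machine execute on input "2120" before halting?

Execution trace:
Initial: [p0]2120
Step 1: δ(p0, 2) = (p1, 0, R) → 0[p1]120
Step 2: δ(p1, 1) = (p1, 0, L) → [p1]0020
Step 3: δ(p1, 0) = (pR, 2, R) → 2[pR]020

The machine reaches the reject state pR and halts.

The machine executed 3 steps before halting.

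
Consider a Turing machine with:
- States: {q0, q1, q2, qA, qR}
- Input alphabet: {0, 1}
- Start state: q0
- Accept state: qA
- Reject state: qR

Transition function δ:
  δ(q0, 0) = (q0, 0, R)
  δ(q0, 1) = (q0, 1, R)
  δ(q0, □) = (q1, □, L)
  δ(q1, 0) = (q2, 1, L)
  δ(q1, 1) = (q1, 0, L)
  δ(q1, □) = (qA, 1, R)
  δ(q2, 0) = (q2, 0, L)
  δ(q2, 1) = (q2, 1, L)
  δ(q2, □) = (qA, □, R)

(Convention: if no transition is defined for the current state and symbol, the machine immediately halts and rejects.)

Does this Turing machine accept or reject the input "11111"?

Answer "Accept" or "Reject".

Execution trace:
Initial: [q0]11111
Step 1: δ(q0, 1) = (q0, 1, R) → 1[q0]1111
Step 2: δ(q0, 1) = (q0, 1, R) → 11[q0]111
Step 3: δ(q0, 1) = (q0, 1, R) → 111[q0]11
Step 4: δ(q0, 1) = (q0, 1, R) → 1111[q0]1
Step 5: δ(q0, 1) = (q0, 1, R) → 11111[q0]□
Step 6: δ(q0, □) = (q1, □, L) → 1111[q1]1□
Step 7: δ(q1, 1) = (q1, 0, L) → 111[q1]10□
Step 8: δ(q1, 1) = (q1, 0, L) → 11[q1]100□
Step 9: δ(q1, 1) = (q1, 0, L) → 1[q1]1000□
Step 10: δ(q1, 1) = (q1, 0, L) → [q1]10000□
Step 11: δ(q1, 1) = (q1, 0, L) → [q1]□00000□
Step 12: δ(q1, □) = (qA, 1, R) → 1[qA]00000□

The machine reaches the accept state qA and halts.

Answer: Accept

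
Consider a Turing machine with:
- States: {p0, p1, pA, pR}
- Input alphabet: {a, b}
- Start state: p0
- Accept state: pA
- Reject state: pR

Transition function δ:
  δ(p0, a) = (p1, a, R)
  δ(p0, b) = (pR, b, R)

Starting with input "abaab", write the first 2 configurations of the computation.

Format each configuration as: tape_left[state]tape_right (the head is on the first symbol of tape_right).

Transitions applied:
Step 1: δ(p0, a) = (p1, a, R)

The first 2 configurations are:
[p0]abaab ⊢ a[p1]baab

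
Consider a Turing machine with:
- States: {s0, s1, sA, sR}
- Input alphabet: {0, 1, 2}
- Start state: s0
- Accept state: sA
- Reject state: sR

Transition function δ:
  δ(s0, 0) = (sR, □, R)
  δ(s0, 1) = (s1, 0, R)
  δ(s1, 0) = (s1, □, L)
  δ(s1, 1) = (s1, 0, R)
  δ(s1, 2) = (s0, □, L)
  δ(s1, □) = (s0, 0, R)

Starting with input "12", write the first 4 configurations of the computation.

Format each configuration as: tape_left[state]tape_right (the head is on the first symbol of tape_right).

Transitions applied:
Step 1: δ(s0, 1) = (s1, 0, R)
Step 2: δ(s1, 2) = (s0, □, L)
Step 3: δ(s0, 0) = (sR, □, R)

The first 4 configurations are:
[s0]12 ⊢ 0[s1]2 ⊢ [s0]0□ ⊢ □[sR]□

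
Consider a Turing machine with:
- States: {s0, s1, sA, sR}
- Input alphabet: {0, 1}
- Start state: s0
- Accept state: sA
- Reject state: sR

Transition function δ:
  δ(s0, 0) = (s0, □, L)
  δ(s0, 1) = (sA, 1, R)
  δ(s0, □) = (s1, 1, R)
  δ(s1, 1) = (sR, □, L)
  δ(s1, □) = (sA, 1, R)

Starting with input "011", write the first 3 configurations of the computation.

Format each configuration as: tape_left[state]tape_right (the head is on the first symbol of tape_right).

Transitions applied:
Step 1: δ(s0, 0) = (s0, □, L)
Step 2: δ(s0, □) = (s1, 1, R)

The first 3 configurations are:
[s0]011 ⊢ [s0]□□11 ⊢ 1[s1]□11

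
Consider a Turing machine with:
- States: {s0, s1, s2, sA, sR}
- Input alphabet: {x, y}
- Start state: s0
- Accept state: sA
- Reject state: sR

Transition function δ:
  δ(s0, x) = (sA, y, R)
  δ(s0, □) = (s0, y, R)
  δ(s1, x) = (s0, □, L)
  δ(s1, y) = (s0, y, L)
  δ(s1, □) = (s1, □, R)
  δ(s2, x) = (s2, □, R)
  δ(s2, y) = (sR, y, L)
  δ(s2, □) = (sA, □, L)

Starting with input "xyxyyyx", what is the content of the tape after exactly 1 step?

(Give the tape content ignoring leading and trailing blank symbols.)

Execution trace:
Initial: [s0]xyxyyyx
Step 1: δ(s0, x) = (sA, y, R) → y[sA]yxyyyx

The machine reaches the accept state sA and halts.

After 1 step, the tape (ignoring leading/trailing blanks) is: yyxyyyx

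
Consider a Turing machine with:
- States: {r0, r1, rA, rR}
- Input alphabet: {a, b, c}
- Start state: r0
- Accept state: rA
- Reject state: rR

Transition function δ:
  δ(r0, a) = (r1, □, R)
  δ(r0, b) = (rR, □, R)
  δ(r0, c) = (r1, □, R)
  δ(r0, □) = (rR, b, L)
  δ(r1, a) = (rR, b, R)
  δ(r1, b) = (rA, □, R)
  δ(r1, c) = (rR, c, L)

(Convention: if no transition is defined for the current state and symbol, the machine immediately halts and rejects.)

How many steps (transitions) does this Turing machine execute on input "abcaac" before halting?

Execution trace:
Initial: [r0]abcaac
Step 1: δ(r0, a) = (r1, □, R) → □[r1]bcaac
Step 2: δ(r1, b) = (rA, □, R) → □□[rA]caac

The machine reaches the accept state rA and halts.

The machine executed 2 steps before halting.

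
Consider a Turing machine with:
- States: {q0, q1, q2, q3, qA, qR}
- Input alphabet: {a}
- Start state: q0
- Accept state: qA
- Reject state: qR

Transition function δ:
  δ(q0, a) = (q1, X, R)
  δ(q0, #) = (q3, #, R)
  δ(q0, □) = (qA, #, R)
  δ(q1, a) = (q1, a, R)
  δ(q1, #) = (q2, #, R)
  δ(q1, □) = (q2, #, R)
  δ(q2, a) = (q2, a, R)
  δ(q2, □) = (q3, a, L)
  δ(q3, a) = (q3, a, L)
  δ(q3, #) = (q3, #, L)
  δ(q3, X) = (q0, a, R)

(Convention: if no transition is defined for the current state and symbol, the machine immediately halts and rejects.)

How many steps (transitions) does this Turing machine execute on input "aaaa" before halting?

Execution trace:
Initial: [q0]aaaa
Step 1: δ(q0, a) = (q1, X, R) → X[q1]aaa
Step 2: δ(q1, a) = (q1, a, R) → Xa[q1]aa
Step 3: δ(q1, a) = (q1, a, R) → Xaa[q1]a
Step 4: δ(q1, a) = (q1, a, R) → Xaaa[q1]□
Step 5: δ(q1, □) = (q2, #, R) → Xaaa#[q2]□
Step 6: δ(q2, □) = (q3, a, L) → Xaaa[q3]#a
Step 7: δ(q3, #) = (q3, #, L) → Xaa[q3]a#a
Step 8: δ(q3, a) = (q3, a, L) → Xa[q3]aa#a
Step 9: δ(q3, a) = (q3, a, L) → X[q3]aaa#a
Step 10: δ(q3, a) = (q3, a, L) → [q3]Xaaa#a
Step 11: δ(q3, X) = (q0, a, R) → a[q0]aaa#a
Step 12: δ(q0, a) = (q1, X, R) → aX[q1]aa#a
Step 13: δ(q1, a) = (q1, a, R) → aXa[q1]a#a
Step 14: δ(q1, a) = (q1, a, R) → aXaa[q1]#a
Step 15: δ(q1, #) = (q2, #, R) → aXaa#[q2]a
Step 16: δ(q2, a) = (q2, a, R) → aXaa#a[q2]□
Step 17: δ(q2, □) = (q3, a, L) → aXaa#[q3]aa
Step 18: δ(q3, a) = (q3, a, L) → aXaa[q3]#aa
Step 19: δ(q3, #) = (q3, #, L) → aXa[q3]a#aa
Step 20: δ(q3, a) = (q3, a, L) → aX[q3]aa#aa
Step 21: δ(q3, a) = (q3, a, L) → a[q3]Xaa#aa
Step 22: δ(q3, X) = (q0, a, R) → aa[q0]aa#aa
Step 23: δ(q0, a) = (q1, X, R) → aaX[q1]a#aa
Step 24: δ(q1, a) = (q1, a, R) → aaXa[q1]#aa
Step 25: δ(q1, #) = (q2, #, R) → aaXa#[q2]aa
Step 26: δ(q2, a) = (q2, a, R) → aaXa#a[q2]a
Step 27: δ(q2, a) = (q2, a, R) → aaXa#aa[q2]□
Step 28: δ(q2, □) = (q3, a, L) → aaXa#a[q3]aa
Step 29: δ(q3, a) = (q3, a, L) → aaXa#[q3]aaa
Step 30: δ(q3, a) = (q3, a, L) → aaXa[q3]#aaa
Step 31: δ(q3, #) = (q3, #, L) → aaX[q3]a#aaa
Step 32: δ(q3, a) = (q3, a, L) → aa[q3]Xa#aaa
Step 33: δ(q3, X) = (q0, a, R) → aaa[q0]a#aaa
Step 34: δ(q0, a) = (q1, X, R) → aaaX[q1]#aaa
Step 35: δ(q1, #) = (q2, #, R) → aaaX#[q2]aaa
Step 36: δ(q2, a) = (q2, a, R) → aaaX#a[q2]aa
Step 37: δ(q2, a) = (q2, a, R) → aaaX#aa[q2]a
Step 38: δ(q2, a) = (q2, a, R) → aaaX#aaa[q2]□
Step 39: δ(q2, □) = (q3, a, L) → aaaX#aa[q3]aa
Step 40: δ(q3, a) = (q3, a, L) → aaaX#a[q3]aaa
Step 41: δ(q3, a) = (q3, a, L) → aaaX#[q3]aaaa
Step 42: δ(q3, a) = (q3, a, L) → aaaX[q3]#aaaa
Step 43: δ(q3, #) = (q3, #, L) → aaa[q3]X#aaaa
Step 44: δ(q3, X) = (q0, a, R) → aaaa[q0]#aaaa
Step 45: δ(q0, #) = (q3, #, R) → aaaa#[q3]aaaa
Step 46: δ(q3, a) = (q3, a, L) → aaaa[q3]#aaaa
Step 47: δ(q3, #) = (q3, #, L) → aaa[q3]a#aaaa
Step 48: δ(q3, a) = (q3, a, L) → aa[q3]aa#aaaa
Step 49: δ(q3, a) = (q3, a, L) → a[q3]aaa#aaaa
Step 50: δ(q3, a) = (q3, a, L) → [q3]aaaa#aaaa
Step 51: δ(q3, a) = (q3, a, L) → [q3]□aaaa#aaaa

No transition is defined for δ(q3, □). By convention the machine halts and rejects.

The machine executed 51 steps before halting.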